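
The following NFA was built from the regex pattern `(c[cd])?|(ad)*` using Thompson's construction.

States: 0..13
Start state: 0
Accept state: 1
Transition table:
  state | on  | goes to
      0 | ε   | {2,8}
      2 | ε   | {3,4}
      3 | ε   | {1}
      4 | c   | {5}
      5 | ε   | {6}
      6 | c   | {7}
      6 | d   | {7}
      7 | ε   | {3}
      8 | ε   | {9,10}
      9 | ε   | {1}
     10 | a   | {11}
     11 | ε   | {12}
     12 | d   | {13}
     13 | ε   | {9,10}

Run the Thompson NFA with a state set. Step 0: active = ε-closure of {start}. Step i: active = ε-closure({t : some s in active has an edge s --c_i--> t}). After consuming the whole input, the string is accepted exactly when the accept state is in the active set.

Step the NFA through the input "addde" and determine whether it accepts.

S₀ = ε-closure({0}) = {0,1,2,3,4,8,9,10}
'a' @ 1: {11,12}
'd' @ 2: {1,9,10,13}  (accept∈set)
'd' @ 3: {}  — no active states
rest 'de' ignored (set empty)
end set {} — state 1 not in

Answer: REJECT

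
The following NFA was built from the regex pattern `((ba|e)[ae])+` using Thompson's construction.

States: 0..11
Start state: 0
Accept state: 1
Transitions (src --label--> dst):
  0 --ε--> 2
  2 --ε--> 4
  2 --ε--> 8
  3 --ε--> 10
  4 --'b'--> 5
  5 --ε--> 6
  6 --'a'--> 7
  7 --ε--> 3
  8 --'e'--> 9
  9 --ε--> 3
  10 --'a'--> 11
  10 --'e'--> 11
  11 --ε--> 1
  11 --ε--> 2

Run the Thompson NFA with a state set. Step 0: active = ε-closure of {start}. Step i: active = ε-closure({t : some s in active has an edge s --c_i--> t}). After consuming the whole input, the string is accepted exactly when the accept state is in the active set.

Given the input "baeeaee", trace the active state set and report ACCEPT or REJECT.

S₀ = ε-closure({0}) = {0,2,4,8}
'b' @ 1: {5,6}
'a' @ 2: {3,7,10}
'e' @ 3: {1,2,4,8,11}  [accepting]
'e' @ 4: {3,9,10}
'a' @ 5: {1,2,4,8,11}  [accepting]
'e' @ 6: {3,9,10}
'e' @ 7: {1,2,4,8,11}  [accepting]
after full input: {1,2,4,8,11}  (accept=1 in)

Answer: ACCEPT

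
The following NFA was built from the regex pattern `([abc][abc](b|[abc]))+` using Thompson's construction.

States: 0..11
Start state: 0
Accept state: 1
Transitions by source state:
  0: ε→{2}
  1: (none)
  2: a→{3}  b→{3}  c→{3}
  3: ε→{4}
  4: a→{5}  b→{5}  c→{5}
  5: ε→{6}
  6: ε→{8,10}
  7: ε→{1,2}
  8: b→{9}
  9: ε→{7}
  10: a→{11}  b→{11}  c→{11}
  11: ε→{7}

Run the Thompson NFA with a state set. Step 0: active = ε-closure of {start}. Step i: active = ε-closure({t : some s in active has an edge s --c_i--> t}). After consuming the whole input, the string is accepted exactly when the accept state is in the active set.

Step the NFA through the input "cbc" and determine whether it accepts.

start: ε-closure({0}) = {0,2}
'c' @ 1: {3,4}
'b' @ 2: {5,6,8,10}
'c' @ 3: {1,2,7,11}  [accepting]
end set {1,2,7,11} — state 1 in

Answer: ACCEPT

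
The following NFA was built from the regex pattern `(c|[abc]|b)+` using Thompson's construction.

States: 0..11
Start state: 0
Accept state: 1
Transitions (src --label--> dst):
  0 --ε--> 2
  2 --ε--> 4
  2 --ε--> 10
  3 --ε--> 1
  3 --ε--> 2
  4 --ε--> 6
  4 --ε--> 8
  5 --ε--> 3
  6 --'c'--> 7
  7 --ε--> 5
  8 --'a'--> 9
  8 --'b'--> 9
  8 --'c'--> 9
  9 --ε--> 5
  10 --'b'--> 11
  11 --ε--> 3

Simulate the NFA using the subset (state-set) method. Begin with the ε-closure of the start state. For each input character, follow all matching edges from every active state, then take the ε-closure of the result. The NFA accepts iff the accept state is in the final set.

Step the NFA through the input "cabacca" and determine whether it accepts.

Answer: ACCEPT

Trace:
S₀ = ε-closure({0}) = {0,2,4,6,8,10}
'c' @ 1: {1,2,3,4,5,6,7,8,9,10}  ✓accept
'a' @ 2: {1,2,3,4,5,6,8,9,10}  ✓accept
'b' @ 3: {1,2,3,4,5,6,8,9,10,11}  ✓accept
'a' @ 4: {1,2,3,4,5,6,8,9,10}  ✓accept
'c' @ 5: {1,2,3,4,5,6,7,8,9,10}  ✓accept
'c' @ 6: {1,2,3,4,5,6,7,8,9,10}  ✓accept
'a' @ 7: {1,2,3,4,5,6,8,9,10}  ✓accept
final: {1,2,3,4,5,6,8,9,10}; accept 1 in set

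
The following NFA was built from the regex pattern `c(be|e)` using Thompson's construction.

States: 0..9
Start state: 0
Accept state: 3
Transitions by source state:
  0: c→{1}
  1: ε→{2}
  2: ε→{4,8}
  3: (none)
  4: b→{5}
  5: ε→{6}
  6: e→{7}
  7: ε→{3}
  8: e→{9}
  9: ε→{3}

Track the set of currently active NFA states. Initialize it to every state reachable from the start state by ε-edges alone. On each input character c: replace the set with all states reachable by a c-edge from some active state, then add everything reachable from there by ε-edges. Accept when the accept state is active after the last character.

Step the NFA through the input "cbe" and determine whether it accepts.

initial (ε-close {0}): {0}
'c' @ 1: {1,2,4,8}
'b' @ 2: {5,6}
'e' @ 3: {3,7}  ✓accept
end set {3,7} — state 3 in

Answer: ACCEPT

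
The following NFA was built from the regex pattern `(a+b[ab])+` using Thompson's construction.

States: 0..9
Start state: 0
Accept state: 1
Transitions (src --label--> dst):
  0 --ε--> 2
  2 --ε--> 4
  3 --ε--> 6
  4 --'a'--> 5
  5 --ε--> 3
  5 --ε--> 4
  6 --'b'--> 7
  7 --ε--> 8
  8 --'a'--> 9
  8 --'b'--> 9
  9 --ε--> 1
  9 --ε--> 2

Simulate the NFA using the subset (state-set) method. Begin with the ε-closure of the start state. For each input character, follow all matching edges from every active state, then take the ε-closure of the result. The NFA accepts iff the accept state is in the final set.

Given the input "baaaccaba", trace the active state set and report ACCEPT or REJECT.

start: ε-closure({0}) = {0,2,4}
'b' @ 1: {}  — state set empty
rest 'aaaccaba' ignored (set empty)
final: {}; accept 1 not in set

Answer: REJECT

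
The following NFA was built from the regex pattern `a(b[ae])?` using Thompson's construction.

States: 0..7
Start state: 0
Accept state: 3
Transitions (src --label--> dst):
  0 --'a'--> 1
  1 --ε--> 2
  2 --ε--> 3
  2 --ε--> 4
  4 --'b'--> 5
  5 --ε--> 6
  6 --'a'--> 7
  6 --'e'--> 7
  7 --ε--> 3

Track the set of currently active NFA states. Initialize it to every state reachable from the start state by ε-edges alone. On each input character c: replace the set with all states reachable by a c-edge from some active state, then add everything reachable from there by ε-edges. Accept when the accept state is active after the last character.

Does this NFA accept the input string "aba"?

start: ε-closure({0}) = {0}
'a' @ 1: {1,2,3,4}  ✓accept
'b' @ 2: {5,6}
'a' @ 3: {3,7}  ✓accept
final: {3,7}; accept 3 in set

Answer: ACCEPT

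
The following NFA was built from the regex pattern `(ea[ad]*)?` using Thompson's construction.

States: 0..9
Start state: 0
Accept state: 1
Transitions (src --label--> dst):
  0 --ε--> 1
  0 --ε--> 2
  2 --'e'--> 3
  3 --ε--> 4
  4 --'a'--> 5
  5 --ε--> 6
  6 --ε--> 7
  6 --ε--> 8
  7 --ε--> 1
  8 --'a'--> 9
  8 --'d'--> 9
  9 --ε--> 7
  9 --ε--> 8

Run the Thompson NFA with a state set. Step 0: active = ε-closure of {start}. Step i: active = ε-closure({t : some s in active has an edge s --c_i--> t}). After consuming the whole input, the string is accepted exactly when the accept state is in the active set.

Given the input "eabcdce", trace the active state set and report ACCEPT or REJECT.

initial (ε-close {0}): {0,1,2}
'e' @ 1: {3,4}
'a' @ 2: {1,5,6,7,8}  ✓accept
'b' @ 3: {}  — dead — no transitions
rest 'cdce' ignored (set empty)
end set {} — state 1 not in

Answer: REJECT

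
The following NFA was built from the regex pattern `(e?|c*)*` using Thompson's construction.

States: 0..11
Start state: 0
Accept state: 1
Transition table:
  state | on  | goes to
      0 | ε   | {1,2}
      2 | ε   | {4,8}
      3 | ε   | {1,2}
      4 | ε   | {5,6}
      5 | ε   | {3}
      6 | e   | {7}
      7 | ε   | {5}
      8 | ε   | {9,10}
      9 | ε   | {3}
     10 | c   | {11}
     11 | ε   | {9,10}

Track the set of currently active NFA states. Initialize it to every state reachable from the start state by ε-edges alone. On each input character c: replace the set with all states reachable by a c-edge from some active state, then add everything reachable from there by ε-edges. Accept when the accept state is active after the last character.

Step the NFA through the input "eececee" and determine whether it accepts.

Answer: ACCEPT

Derivation:
initial (ε-close {0}): {0,1,2,3,4,5,6,8,9,10}
'e' @ 1: {1,2,3,4,5,6,7,8,9,10}  (accept∈set)
'e' @ 2: {1,2,3,4,5,6,7,8,9,10}  (accept∈set)
'c' @ 3: {1,2,3,4,5,6,8,9,10,11}  (accept∈set)
'e' @ 4: {1,2,3,4,5,6,7,8,9,10}  (accept∈set)
'c' @ 5: {1,2,3,4,5,6,8,9,10,11}  (accept∈set)
'e' @ 6: {1,2,3,4,5,6,7,8,9,10}  (accept∈set)
'e' @ 7: {1,2,3,4,5,6,7,8,9,10}  (accept∈set)
final: {1,2,3,4,5,6,7,8,9,10}; accept 1 in set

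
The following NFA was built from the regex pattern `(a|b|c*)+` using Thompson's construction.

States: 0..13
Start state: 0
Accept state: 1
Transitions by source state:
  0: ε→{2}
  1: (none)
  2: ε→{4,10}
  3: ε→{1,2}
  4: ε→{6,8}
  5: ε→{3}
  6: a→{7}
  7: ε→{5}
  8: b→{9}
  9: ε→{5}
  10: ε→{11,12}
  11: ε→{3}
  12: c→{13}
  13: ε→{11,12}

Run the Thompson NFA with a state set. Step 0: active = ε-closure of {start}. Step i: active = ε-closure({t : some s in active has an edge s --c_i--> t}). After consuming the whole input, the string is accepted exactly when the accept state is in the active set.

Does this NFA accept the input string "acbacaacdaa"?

S₀ = ε-closure({0}) = {0,1,2,3,4,6,8,10,11,12}
'a' @ 1: {1,2,3,4,5,6,7,8,10,11,12}  (accept∈set)
'c' @ 2: {1,2,3,4,6,8,10,11,12,13}  (accept∈set)
'b' @ 3: {1,2,3,4,5,6,8,9,10,11,12}  (accept∈set)
'a' @ 4: {1,2,3,4,5,6,7,8,10,11,12}  (accept∈set)
'c' @ 5: {1,2,3,4,6,8,10,11,12,13}  (accept∈set)
'a' @ 6: {1,2,3,4,5,6,7,8,10,11,12}  (accept∈set)
'a' @ 7: {1,2,3,4,5,6,7,8,10,11,12}  (accept∈set)
'c' @ 8: {1,2,3,4,6,8,10,11,12,13}  (accept∈set)
'd' @ 9: {}  — no active states
rest 'aa' ignored (set empty)
final: {}; accept 1 not in set

Answer: REJECT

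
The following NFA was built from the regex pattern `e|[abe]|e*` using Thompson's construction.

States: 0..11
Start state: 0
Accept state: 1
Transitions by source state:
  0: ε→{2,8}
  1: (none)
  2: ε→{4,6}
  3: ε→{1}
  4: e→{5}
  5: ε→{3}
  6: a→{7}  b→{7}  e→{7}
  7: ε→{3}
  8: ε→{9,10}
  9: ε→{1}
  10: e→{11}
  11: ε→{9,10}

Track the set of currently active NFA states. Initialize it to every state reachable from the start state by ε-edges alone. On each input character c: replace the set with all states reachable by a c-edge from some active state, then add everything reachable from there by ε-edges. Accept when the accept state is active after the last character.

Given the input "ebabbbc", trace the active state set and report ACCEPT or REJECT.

Answer: REJECT

Derivation:
initial (ε-close {0}): {0,1,2,4,6,8,9,10}
'e' @ 1: {1,3,5,7,9,10,11}  (accept∈set)
'b' @ 2: {}  — dead — no transitions
rest 'abbbc' ignored (set empty)
end set {} — state 1 not in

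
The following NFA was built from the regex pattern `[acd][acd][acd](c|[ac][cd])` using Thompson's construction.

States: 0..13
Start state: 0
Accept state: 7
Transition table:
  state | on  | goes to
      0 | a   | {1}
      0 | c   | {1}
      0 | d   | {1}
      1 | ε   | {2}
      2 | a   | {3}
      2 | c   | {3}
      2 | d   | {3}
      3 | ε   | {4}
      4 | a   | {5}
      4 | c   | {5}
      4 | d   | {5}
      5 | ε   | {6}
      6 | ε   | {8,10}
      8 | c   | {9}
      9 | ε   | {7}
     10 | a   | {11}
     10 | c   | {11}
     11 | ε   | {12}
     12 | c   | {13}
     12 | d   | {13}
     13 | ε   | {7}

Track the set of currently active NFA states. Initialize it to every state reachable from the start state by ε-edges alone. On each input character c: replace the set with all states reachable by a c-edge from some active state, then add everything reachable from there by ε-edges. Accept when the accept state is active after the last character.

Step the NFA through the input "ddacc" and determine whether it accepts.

S₀ = ε-closure({0}) = {0}
'd' @ 1: {1,2}
'd' @ 2: {3,4}
'a' @ 3: {5,6,8,10}
'c' @ 4: {7,9,11,12}  [accepting]
'c' @ 5: {7,13}  [accepting]
end set {7,13} — state 7 in

Answer: ACCEPT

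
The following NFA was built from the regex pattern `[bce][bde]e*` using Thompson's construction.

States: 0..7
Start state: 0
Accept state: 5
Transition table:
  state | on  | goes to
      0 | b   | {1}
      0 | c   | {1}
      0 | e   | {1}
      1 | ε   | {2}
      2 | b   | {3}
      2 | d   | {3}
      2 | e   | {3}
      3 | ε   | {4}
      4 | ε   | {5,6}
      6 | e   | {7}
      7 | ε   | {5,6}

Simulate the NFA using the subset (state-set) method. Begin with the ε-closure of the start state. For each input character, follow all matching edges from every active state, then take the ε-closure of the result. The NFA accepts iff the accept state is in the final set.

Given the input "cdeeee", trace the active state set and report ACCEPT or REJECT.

Answer: ACCEPT

Derivation:
S₀ = ε-closure({0}) = {0}
'c' @ 1: {1,2}
'd' @ 2: {3,4,5,6}  ✓accept
'e' @ 3: {5,6,7}  ✓accept
'e' @ 4: {5,6,7}  ✓accept
'e' @ 5: {5,6,7}  ✓accept
'e' @ 6: {5,6,7}  ✓accept
end set {5,6,7} — state 5 in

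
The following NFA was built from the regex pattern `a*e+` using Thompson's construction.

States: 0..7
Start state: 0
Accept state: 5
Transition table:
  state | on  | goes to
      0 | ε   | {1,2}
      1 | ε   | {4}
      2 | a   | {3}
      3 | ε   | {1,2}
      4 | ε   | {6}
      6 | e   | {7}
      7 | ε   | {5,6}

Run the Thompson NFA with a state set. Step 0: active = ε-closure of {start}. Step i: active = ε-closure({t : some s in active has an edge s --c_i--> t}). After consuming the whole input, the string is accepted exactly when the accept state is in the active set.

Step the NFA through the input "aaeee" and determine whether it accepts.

S₀ = ε-closure({0}) = {0,1,2,4,6}
'a' @ 1: {1,2,3,4,6}
'a' @ 2: {1,2,3,4,6}
'e' @ 3: {5,6,7}  [accepting]
'e' @ 4: {5,6,7}  [accepting]
'e' @ 5: {5,6,7}  [accepting]
final: {5,6,7}; accept 5 in set

Answer: ACCEPT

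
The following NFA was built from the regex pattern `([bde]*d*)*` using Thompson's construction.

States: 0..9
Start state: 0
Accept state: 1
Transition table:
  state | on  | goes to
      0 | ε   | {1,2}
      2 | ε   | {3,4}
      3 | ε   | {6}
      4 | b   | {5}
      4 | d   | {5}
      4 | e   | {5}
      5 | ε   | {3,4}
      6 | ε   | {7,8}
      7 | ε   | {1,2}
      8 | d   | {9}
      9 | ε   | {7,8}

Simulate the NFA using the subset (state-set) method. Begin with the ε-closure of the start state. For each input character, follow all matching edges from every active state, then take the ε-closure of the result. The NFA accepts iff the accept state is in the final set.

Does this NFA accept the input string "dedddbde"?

Answer: ACCEPT

Derivation:
S₀ = ε-closure({0}) = {0,1,2,3,4,6,7,8}
'd' @ 1: {1,2,3,4,5,6,7,8,9}  (accept∈set)
'e' @ 2: {1,2,3,4,5,6,7,8}  (accept∈set)
'd' @ 3: {1,2,3,4,5,6,7,8,9}  (accept∈set)
'd' @ 4: {1,2,3,4,5,6,7,8,9}  (accept∈set)
'd' @ 5: {1,2,3,4,5,6,7,8,9}  (accept∈set)
'b' @ 6: {1,2,3,4,5,6,7,8}  (accept∈set)
'd' @ 7: {1,2,3,4,5,6,7,8,9}  (accept∈set)
'e' @ 8: {1,2,3,4,5,6,7,8}  (accept∈set)
after full input: {1,2,3,4,5,6,7,8}  (accept=1 in)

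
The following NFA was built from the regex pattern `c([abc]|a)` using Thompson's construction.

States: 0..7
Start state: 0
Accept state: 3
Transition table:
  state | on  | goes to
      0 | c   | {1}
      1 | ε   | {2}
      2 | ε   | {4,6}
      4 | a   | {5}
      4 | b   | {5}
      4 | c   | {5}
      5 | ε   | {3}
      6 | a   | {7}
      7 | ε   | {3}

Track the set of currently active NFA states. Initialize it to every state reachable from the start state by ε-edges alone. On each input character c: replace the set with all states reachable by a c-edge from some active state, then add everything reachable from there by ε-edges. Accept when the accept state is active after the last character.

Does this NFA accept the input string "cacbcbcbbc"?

Answer: REJECT

Trace:
start: ε-closure({0}) = {0}
'c' @ 1: {1,2,4,6}
'a' @ 2: {3,5,7}  ✓accept
'c' @ 3: {}  — no active states
rest 'bcbcbbc' ignored (set empty)
final: {}; accept 3 not in set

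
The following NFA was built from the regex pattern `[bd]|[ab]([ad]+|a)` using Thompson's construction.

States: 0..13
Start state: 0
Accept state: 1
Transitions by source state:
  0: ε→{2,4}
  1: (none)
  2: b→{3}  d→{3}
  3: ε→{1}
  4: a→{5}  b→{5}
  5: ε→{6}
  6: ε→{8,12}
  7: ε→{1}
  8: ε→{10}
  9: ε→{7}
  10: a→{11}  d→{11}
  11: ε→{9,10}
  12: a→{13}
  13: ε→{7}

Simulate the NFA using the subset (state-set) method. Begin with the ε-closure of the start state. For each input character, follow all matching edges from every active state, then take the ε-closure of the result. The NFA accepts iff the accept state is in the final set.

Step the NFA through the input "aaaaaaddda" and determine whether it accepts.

Answer: ACCEPT

Derivation:
S₀ = ε-closure({0}) = {0,2,4}
'a' @ 1: {5,6,8,10,12}
'a' @ 2: {1,7,9,10,11,13}  ✓accept
'a' @ 3: {1,7,9,10,11}  ✓accept
'a' @ 4: {1,7,9,10,11}  ✓accept
'a' @ 5: {1,7,9,10,11}  ✓accept
'a' @ 6: {1,7,9,10,11}  ✓accept
'd' @ 7: {1,7,9,10,11}  ✓accept
'd' @ 8: {1,7,9,10,11}  ✓accept
'd' @ 9: {1,7,9,10,11}  ✓accept
'a' @ 10: {1,7,9,10,11}  ✓accept
end set {1,7,9,10,11} — state 1 in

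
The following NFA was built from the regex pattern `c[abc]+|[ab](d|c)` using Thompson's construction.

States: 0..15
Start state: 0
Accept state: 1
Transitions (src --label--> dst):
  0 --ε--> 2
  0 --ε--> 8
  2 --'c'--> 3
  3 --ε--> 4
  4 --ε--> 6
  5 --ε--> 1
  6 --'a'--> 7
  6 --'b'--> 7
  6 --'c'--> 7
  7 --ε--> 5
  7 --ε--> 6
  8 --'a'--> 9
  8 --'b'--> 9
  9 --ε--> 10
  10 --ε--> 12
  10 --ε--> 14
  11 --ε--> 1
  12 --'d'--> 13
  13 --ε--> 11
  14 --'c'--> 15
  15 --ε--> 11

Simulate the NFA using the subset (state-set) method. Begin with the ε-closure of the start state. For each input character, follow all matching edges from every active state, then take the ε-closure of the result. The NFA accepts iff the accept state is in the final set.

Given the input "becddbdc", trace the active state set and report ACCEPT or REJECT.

Answer: REJECT

Steps:
S₀ = ε-closure({0}) = {0,2,8}
'b' @ 1: {9,10,12,14}
'e' @ 2: {}  — dead — no transitions
rest 'cddbdc' ignored (set empty)
after full input: {}  (accept=1 not in)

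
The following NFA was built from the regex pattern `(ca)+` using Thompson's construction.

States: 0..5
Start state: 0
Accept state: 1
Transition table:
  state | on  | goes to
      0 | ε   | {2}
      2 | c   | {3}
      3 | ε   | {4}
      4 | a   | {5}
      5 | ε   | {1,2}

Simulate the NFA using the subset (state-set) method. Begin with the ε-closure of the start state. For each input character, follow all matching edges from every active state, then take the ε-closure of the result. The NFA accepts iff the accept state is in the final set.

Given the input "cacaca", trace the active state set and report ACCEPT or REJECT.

S₀ = ε-closure({0}) = {0,2}
'c' @ 1: {3,4}
'a' @ 2: {1,2,5}  ✓accept
'c' @ 3: {3,4}
'a' @ 4: {1,2,5}  ✓accept
'c' @ 5: {3,4}
'a' @ 6: {1,2,5}  ✓accept
final: {1,2,5}; accept 1 in set

Answer: ACCEPT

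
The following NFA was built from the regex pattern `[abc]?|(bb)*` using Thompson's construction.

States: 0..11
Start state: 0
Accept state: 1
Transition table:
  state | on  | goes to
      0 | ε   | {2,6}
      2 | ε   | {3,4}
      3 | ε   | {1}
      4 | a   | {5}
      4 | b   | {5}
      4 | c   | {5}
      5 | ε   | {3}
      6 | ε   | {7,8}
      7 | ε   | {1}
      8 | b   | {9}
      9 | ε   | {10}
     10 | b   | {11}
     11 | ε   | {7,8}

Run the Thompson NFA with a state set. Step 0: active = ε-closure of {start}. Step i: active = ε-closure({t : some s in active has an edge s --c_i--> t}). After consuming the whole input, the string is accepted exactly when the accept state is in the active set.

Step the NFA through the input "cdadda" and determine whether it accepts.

S₀ = ε-closure({0}) = {0,1,2,3,4,6,7,8}
'c' @ 1: {1,3,5}  ✓accept
'd' @ 2: {}  — no active states
rest 'adda' ignored (set empty)
end set {} — state 1 not in

Answer: REJECT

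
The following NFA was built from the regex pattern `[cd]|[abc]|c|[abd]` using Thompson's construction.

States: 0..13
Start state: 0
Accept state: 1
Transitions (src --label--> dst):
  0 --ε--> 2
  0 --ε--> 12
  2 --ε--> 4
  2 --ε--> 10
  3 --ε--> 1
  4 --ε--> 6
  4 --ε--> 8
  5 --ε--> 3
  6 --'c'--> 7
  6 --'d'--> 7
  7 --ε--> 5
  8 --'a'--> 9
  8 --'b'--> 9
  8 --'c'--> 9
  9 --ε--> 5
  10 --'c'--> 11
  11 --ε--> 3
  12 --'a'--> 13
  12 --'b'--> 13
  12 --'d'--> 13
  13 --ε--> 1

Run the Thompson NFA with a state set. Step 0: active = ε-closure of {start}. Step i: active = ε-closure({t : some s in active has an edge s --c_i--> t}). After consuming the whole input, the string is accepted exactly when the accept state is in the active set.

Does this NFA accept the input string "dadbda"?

Answer: REJECT

Steps:
S₀ = ε-closure({0}) = {0,2,4,6,8,10,12}
'd' @ 1: {1,3,5,7,13}  [accepting]
'a' @ 2: {}  — dead — no transitions
rest 'dbda' ignored (set empty)
end set {} — state 1 not in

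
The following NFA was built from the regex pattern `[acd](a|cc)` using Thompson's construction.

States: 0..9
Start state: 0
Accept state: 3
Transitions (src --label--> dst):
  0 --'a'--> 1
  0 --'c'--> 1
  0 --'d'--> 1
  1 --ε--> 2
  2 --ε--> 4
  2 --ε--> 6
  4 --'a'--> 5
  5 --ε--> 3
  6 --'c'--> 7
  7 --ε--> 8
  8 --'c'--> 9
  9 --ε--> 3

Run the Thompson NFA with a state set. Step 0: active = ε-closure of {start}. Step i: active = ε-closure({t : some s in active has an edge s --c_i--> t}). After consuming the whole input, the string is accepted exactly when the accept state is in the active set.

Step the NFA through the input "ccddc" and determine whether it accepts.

Answer: REJECT

Steps:
initial (ε-close {0}): {0}
'c' @ 1: {1,2,4,6}
'c' @ 2: {7,8}
'd' @ 3: {}  — no active states
rest 'dc' ignored (set empty)
end set {} — state 3 not in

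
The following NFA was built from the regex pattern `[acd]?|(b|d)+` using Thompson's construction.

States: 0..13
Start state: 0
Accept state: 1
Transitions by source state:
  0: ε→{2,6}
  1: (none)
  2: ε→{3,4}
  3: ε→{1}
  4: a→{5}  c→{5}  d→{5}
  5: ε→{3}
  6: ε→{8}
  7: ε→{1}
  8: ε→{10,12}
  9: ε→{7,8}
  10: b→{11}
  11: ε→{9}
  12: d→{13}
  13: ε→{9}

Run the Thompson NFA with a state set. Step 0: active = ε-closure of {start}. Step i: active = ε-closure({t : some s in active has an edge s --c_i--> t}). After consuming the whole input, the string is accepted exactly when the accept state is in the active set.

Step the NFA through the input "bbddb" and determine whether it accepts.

S₀ = ε-closure({0}) = {0,1,2,3,4,6,8,10,12}
'b' @ 1: {1,7,8,9,10,11,12}  (accept∈set)
'b' @ 2: {1,7,8,9,10,11,12}  (accept∈set)
'd' @ 3: {1,7,8,9,10,12,13}  (accept∈set)
'd' @ 4: {1,7,8,9,10,12,13}  (accept∈set)
'b' @ 5: {1,7,8,9,10,11,12}  (accept∈set)
after full input: {1,7,8,9,10,11,12}  (accept=1 in)

Answer: ACCEPT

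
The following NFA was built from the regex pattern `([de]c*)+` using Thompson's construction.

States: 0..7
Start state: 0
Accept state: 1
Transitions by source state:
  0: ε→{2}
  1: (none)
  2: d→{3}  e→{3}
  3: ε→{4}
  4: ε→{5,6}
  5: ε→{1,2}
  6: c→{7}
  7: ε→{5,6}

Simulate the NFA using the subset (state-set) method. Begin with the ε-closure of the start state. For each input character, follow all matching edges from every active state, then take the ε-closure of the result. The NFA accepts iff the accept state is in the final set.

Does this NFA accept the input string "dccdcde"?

Answer: ACCEPT

Trace:
start: ε-closure({0}) = {0,2}
'd' @ 1: {1,2,3,4,5,6}  ✓accept
'c' @ 2: {1,2,5,6,7}  ✓accept
'c' @ 3: {1,2,5,6,7}  ✓accept
'd' @ 4: {1,2,3,4,5,6}  ✓accept
'c' @ 5: {1,2,5,6,7}  ✓accept
'd' @ 6: {1,2,3,4,5,6}  ✓accept
'e' @ 7: {1,2,3,4,5,6}  ✓accept
end set {1,2,3,4,5,6} — state 1 in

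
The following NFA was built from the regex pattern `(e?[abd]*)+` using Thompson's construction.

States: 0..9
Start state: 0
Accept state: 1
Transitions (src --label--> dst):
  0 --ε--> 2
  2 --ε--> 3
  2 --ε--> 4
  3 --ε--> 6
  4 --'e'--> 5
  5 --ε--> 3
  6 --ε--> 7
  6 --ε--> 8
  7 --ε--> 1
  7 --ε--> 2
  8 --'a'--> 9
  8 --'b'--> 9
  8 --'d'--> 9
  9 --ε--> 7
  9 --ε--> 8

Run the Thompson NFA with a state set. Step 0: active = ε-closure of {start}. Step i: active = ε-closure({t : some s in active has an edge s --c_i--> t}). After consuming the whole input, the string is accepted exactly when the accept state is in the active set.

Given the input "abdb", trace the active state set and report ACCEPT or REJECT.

start: ε-closure({0}) = {0,1,2,3,4,6,7,8}
'a' @ 1: {1,2,3,4,6,7,8,9}  (accept∈set)
'b' @ 2: {1,2,3,4,6,7,8,9}  (accept∈set)
'd' @ 3: {1,2,3,4,6,7,8,9}  (accept∈set)
'b' @ 4: {1,2,3,4,6,7,8,9}  (accept∈set)
final: {1,2,3,4,6,7,8,9}; accept 1 in set

Answer: ACCEPT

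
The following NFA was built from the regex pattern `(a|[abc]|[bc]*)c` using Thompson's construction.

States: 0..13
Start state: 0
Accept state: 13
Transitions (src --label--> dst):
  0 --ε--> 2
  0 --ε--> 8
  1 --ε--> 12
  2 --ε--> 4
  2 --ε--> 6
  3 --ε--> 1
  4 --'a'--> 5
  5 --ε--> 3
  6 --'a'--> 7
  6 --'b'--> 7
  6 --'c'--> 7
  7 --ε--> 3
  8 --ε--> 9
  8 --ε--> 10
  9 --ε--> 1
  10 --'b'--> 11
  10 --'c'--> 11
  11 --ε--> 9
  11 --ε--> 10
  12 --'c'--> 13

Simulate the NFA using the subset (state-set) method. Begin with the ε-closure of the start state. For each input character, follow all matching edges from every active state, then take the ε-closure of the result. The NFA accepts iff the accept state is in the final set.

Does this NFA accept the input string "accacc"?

S₀ = ε-closure({0}) = {0,1,2,4,6,8,9,10,12}
'a' @ 1: {1,3,5,7,12}
'c' @ 2: {13}  (accept∈set)
'c' @ 3: {}  — dead — no transitions
rest 'acc' ignored (set empty)
after full input: {}  (accept=13 not in)

Answer: REJECT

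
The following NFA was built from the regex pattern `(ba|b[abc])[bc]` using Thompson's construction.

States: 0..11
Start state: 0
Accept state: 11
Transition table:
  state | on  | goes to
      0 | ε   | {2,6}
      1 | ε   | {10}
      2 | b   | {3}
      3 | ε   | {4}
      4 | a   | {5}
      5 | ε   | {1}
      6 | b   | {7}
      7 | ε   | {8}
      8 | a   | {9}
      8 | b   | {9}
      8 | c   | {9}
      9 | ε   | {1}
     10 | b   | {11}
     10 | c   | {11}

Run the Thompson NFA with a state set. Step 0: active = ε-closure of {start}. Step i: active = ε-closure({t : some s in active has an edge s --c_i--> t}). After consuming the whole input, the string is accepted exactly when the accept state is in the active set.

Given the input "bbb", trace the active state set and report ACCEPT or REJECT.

initial (ε-close {0}): {0,2,6}
'b' @ 1: {3,4,7,8}
'b' @ 2: {1,9,10}
'b' @ 3: {11}  [accepting]
final: {11}; accept 11 in set

Answer: ACCEPT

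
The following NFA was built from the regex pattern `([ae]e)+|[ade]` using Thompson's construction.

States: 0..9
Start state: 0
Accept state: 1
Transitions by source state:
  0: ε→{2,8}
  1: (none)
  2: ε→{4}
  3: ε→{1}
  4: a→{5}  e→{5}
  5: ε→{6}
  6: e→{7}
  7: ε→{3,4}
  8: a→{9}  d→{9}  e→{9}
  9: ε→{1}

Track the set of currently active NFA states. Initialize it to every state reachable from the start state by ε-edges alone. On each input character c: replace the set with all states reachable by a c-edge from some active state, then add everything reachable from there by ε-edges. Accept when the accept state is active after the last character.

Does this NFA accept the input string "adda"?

Answer: REJECT

Trace:
initial (ε-close {0}): {0,2,4,8}
'a' @ 1: {1,5,6,9}  ✓accept
'd' @ 2: {}  — state set empty
rest 'da' ignored (set empty)
after full input: {}  (accept=1 not in)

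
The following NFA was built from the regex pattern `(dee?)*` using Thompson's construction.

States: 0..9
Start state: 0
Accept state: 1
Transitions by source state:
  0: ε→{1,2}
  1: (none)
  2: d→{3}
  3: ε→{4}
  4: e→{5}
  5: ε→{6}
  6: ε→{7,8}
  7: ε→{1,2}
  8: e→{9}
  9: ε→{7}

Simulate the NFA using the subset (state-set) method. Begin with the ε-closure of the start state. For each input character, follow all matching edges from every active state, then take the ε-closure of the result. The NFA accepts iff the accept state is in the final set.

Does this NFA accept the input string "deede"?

Answer: ACCEPT

Trace:
S₀ = ε-closure({0}) = {0,1,2}
'd' @ 1: {3,4}
'e' @ 2: {1,2,5,6,7,8}  (accept∈set)
'e' @ 3: {1,2,7,9}  (accept∈set)
'd' @ 4: {3,4}
'e' @ 5: {1,2,5,6,7,8}  (accept∈set)
after full input: {1,2,5,6,7,8}  (accept=1 in)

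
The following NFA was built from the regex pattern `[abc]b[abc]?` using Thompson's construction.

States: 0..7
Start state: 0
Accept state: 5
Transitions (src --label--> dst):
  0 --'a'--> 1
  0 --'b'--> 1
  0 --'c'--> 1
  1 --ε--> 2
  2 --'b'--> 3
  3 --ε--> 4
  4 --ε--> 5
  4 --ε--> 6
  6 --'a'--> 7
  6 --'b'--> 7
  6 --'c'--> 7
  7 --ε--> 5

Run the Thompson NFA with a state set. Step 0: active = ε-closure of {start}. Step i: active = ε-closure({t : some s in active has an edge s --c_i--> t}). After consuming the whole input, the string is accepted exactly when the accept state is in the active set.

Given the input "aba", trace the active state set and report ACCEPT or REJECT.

Answer: ACCEPT

Derivation:
start: ε-closure({0}) = {0}
'a' @ 1: {1,2}
'b' @ 2: {3,4,5,6}  ✓accept
'a' @ 3: {5,7}  ✓accept
end set {5,7} — state 5 in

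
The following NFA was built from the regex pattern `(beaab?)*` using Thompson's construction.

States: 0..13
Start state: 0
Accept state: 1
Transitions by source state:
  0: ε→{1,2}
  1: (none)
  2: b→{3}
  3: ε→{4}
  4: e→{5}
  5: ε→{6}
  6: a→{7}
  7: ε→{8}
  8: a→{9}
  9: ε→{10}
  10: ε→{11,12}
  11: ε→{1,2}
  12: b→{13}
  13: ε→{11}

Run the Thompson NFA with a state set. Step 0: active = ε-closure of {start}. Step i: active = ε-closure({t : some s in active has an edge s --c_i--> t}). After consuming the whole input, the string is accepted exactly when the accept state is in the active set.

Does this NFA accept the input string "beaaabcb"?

Answer: REJECT

Steps:
initial (ε-close {0}): {0,1,2}
'b' @ 1: {3,4}
'e' @ 2: {5,6}
'a' @ 3: {7,8}
'a' @ 4: {1,2,9,10,11,12}  ✓accept
'a' @ 5: {}  — state set empty
rest 'bcb' ignored (set empty)
end set {} — state 1 not in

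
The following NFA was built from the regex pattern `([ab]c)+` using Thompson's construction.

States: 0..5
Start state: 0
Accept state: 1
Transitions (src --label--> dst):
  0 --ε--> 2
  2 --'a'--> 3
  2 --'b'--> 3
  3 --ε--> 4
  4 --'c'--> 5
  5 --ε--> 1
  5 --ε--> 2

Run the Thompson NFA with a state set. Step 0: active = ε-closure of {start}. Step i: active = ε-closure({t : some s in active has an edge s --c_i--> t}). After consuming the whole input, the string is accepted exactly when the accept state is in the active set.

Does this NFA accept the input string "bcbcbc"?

Answer: ACCEPT

Trace:
initial (ε-close {0}): {0,2}
'b' @ 1: {3,4}
'c' @ 2: {1,2,5}  (accept∈set)
'b' @ 3: {3,4}
'c' @ 4: {1,2,5}  (accept∈set)
'b' @ 5: {3,4}
'c' @ 6: {1,2,5}  (accept∈set)
final: {1,2,5}; accept 1 in set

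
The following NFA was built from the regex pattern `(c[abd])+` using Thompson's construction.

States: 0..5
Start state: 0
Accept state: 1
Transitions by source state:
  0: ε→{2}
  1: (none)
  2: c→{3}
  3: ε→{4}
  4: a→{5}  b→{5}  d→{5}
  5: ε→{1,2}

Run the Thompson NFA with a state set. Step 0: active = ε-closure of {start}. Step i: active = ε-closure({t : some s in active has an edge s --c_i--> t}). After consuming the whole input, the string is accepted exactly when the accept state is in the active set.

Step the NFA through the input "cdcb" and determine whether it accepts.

Answer: ACCEPT

Derivation:
S₀ = ε-closure({0}) = {0,2}
'c' @ 1: {3,4}
'd' @ 2: {1,2,5}  (accept∈set)
'c' @ 3: {3,4}
'b' @ 4: {1,2,5}  (accept∈set)
final: {1,2,5}; accept 1 in set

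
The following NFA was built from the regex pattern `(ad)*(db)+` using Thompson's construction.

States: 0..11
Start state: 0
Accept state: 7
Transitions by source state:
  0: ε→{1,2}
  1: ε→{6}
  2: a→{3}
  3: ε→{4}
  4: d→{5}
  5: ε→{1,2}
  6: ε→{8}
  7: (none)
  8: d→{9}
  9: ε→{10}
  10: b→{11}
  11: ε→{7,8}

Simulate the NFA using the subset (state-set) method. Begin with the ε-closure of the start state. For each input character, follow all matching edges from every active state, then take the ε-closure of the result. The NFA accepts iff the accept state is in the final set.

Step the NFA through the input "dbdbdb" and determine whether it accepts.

Answer: ACCEPT

Derivation:
S₀ = ε-closure({0}) = {0,1,2,6,8}
'd' @ 1: {9,10}
'b' @ 2: {7,8,11}  [accepting]
'd' @ 3: {9,10}
'b' @ 4: {7,8,11}  [accepting]
'd' @ 5: {9,10}
'b' @ 6: {7,8,11}  [accepting]
final: {7,8,11}; accept 7 in set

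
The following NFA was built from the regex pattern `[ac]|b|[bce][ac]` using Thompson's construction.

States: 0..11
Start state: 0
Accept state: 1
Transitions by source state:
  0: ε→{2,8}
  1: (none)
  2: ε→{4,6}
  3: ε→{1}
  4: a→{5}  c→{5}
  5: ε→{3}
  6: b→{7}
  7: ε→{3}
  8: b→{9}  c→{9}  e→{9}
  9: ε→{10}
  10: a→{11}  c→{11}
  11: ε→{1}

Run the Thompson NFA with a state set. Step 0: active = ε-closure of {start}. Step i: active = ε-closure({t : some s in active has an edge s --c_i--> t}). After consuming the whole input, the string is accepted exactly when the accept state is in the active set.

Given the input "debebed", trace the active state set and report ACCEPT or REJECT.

Answer: REJECT

Trace:
start: ε-closure({0}) = {0,2,4,6,8}
'd' @ 1: {}  — dead — no transitions
rest 'ebebed' ignored (set empty)
after full input: {}  (accept=1 not in)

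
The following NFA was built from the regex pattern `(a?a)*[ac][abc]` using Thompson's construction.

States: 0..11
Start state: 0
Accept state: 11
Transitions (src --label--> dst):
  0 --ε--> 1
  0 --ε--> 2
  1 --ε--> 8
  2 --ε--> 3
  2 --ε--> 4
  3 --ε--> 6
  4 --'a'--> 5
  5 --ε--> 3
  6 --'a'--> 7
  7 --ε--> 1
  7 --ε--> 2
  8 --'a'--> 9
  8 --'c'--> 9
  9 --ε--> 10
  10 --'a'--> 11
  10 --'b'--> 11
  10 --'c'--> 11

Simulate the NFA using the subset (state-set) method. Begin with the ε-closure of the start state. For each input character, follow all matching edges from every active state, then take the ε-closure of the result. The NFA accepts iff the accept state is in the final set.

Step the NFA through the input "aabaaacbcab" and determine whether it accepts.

start: ε-closure({0}) = {0,1,2,3,4,6,8}
'a' @ 1: {1,2,3,4,5,6,7,8,9,10}
'a' @ 2: {1,2,3,4,5,6,7,8,9,10,11}  [accepting]
'b' @ 3: {11}  [accepting]
'a' @ 4: {}  — dead — no transitions
rest 'aacbcab' ignored (set empty)
end set {} — state 11 not in

Answer: REJECT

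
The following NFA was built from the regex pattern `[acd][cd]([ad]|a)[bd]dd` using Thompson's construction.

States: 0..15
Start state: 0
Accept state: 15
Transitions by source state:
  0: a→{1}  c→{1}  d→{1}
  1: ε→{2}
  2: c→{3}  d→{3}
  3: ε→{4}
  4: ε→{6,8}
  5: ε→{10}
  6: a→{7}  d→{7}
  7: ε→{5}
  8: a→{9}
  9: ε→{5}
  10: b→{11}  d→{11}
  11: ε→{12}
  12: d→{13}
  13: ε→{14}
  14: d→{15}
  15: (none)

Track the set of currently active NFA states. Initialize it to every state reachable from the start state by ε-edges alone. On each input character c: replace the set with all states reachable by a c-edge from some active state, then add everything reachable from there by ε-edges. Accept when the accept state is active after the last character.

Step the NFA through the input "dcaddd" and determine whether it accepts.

start: ε-closure({0}) = {0}
'd' @ 1: {1,2}
'c' @ 2: {3,4,6,8}
'a' @ 3: {5,7,9,10}
'd' @ 4: {11,12}
'd' @ 5: {13,14}
'd' @ 6: {15}  [accepting]
after full input: {15}  (accept=15 in)

Answer: ACCEPT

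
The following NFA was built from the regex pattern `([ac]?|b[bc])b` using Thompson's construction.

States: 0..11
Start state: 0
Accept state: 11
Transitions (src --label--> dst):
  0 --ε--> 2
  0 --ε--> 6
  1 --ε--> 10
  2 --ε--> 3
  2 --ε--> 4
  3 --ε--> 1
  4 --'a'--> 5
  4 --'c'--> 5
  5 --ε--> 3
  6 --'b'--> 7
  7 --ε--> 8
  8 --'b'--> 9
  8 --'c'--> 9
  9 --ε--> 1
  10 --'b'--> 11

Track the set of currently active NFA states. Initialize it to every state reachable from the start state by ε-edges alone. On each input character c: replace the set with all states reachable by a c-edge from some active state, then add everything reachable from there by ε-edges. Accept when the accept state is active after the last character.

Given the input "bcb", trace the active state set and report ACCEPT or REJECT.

Answer: ACCEPT

Trace:
S₀ = ε-closure({0}) = {0,1,2,3,4,6,10}
'b' @ 1: {7,8,11}  (accept∈set)
'c' @ 2: {1,9,10}
'b' @ 3: {11}  (accept∈set)
final: {11}; accept 11 in set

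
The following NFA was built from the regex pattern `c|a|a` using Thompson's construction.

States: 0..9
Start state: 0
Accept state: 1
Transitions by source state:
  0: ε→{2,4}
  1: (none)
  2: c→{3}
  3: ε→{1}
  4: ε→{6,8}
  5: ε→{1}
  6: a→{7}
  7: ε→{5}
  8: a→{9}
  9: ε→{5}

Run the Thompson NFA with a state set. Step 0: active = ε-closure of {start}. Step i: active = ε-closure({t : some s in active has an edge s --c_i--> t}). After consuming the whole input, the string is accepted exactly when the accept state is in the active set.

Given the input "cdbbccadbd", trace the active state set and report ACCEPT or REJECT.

Answer: REJECT

Steps:
S₀ = ε-closure({0}) = {0,2,4,6,8}
'c' @ 1: {1,3}  [accepting]
'd' @ 2: {}  — no active states
rest 'bbccadbd' ignored (set empty)
end set {} — state 1 not in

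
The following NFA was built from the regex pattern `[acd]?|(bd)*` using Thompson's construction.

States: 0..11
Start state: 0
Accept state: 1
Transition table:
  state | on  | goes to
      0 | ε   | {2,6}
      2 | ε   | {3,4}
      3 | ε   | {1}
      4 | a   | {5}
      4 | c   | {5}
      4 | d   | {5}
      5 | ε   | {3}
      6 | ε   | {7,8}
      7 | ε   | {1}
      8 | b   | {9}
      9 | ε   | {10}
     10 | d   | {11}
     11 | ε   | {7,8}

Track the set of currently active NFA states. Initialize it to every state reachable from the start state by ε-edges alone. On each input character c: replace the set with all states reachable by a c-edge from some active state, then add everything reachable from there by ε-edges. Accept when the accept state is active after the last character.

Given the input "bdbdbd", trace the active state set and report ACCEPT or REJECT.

Answer: ACCEPT

Trace:
initial (ε-close {0}): {0,1,2,3,4,6,7,8}
'b' @ 1: {9,10}
'd' @ 2: {1,7,8,11}  ✓accept
'b' @ 3: {9,10}
'd' @ 4: {1,7,8,11}  ✓accept
'b' @ 5: {9,10}
'd' @ 6: {1,7,8,11}  ✓accept
final: {1,7,8,11}; accept 1 in set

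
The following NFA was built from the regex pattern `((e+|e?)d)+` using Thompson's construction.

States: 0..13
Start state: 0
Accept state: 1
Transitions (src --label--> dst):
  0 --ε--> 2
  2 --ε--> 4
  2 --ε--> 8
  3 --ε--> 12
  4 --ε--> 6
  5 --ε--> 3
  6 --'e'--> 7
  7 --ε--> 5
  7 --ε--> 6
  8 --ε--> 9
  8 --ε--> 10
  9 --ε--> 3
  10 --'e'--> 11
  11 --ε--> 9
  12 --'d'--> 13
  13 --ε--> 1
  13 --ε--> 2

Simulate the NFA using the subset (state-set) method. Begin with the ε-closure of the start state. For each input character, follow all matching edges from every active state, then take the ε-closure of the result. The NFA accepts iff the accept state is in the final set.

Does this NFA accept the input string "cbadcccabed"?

S₀ = ε-closure({0}) = {0,2,3,4,6,8,9,10,12}
'c' @ 1: {}  — dead — no transitions
rest 'badcccabed' ignored (set empty)
end set {} — state 1 not in

Answer: REJECT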